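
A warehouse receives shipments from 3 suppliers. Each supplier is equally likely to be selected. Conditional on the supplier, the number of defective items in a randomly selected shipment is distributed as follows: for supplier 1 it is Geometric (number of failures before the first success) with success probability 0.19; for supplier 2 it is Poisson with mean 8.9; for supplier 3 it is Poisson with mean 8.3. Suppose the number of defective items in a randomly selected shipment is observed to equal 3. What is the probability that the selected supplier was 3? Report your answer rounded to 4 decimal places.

0.1683

Likelihoods P(X=3 | ·): 1: 0.100974; 2: 0.016025; 3: 0.0236831.
Posterior ∝ prior × likelihood. Numerator for 3: 0.333333·0.0236831 = 0.00789437.
Normalizing constant: 0.333333·0.100974 + 0.333333·0.016025 + 0.333333·0.0236831 = 0.046894.
P(3 | observation) = 0.00789437 / 0.046894 = 0.168345.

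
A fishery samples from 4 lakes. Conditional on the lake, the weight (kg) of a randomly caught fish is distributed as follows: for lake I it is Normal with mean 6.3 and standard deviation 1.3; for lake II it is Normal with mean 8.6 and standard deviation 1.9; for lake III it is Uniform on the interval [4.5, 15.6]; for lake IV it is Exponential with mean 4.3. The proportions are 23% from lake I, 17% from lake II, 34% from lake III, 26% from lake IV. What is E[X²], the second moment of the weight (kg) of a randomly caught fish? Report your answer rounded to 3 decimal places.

70.151

For each component E[X²] = Var + (mean)², giving I: 41.38; II: 77.57; III: 111.27; IV: 36.98.
Overall E[X²] = 0.23·41.38 + 0.17·77.57 + 0.34·111.27 + 0.26·36.98 = 70.1509.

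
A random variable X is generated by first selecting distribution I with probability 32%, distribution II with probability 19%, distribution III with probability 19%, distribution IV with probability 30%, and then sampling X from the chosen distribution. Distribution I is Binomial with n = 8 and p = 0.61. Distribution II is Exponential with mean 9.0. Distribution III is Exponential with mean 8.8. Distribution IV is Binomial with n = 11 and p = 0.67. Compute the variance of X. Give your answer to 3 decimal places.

34.273

Per component, I: μ=4.88, E[X²]=25.7176; II: μ=9, E[X²]=162; III: μ=8.8, E[X²]=154.88; IV: μ=7.37, E[X²]=56.749.
E[X] = 0.32·4.88 + 0.19·9 + 0.19·8.8 + 0.3·7.37 = 7.1546.
E[X²] = 0.32·25.7176 + 0.19·162 + 0.19·154.88 + 0.3·56.749 = 85.4615.
Var(X) = E[X²] − (E[X])² = 85.4615 − 51.1883 = 34.2732.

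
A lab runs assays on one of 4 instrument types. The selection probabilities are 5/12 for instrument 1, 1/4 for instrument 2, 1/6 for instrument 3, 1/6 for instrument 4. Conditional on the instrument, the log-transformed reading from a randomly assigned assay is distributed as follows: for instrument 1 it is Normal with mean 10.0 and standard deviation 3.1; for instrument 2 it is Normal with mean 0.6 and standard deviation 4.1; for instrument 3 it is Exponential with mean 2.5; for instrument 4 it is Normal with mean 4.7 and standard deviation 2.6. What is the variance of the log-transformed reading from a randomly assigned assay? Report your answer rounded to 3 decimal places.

26.421

Per component, 1: μ=10, E[X²]=109.61; 2: μ=0.6, E[X²]=17.17; 3: μ=2.5, E[X²]=12.5; 4: μ=4.7, E[X²]=28.85.
E[X] = 0.416667·10 + 0.25·0.6 + 0.166667·2.5 + 0.166667·4.7 = 5.51667.
E[X²] = 0.416667·109.61 + 0.25·17.17 + 0.166667·12.5 + 0.166667·28.85 = 56.855.
Var(X) = E[X²] − (E[X])² = 56.855 − 30.4336 = 26.4214.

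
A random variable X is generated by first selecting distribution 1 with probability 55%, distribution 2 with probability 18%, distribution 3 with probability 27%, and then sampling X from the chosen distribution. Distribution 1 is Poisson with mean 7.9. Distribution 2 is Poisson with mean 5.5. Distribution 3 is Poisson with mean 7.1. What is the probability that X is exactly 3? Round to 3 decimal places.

Conditional on each component, P(X = 3): 1: 0.0304652; 2: 0.113323; 3: 0.049219.
By total probability, P(X = 3) = 0.55·0.0304652 + 0.18·0.113323 + 0.27·0.049219 = 0.0504431.

0.050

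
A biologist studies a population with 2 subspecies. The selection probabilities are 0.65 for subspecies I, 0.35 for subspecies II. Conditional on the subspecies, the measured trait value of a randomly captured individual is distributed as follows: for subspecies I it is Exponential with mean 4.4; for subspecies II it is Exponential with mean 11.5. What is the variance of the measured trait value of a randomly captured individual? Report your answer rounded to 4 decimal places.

Per component, I: μ=4.4, E[X²]=38.72; II: μ=11.5, E[X²]=264.5.
E[X] = 0.65·4.4 + 0.35·11.5 = 6.885.
E[X²] = 0.65·38.72 + 0.35·264.5 = 117.743.
Var(X) = E[X²] − (E[X])² = 117.743 − 47.4032 = 70.3398.

70.3398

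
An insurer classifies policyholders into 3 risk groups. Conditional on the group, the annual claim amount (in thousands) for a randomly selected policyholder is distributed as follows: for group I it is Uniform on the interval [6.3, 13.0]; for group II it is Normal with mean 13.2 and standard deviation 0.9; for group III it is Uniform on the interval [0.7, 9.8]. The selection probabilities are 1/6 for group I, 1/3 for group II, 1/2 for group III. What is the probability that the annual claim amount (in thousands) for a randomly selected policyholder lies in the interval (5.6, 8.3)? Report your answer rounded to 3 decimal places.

0.198

Conditional on each group, P(5.6 < X < 8.3): I: 0.298507; II: 2.59837e-08; III: 0.296703.
By total probability, P(5.6 < X < 8.3) = 0.166667·0.298507 + 0.333333·2.59837e-08 + 0.5·0.296703 = 0.198103.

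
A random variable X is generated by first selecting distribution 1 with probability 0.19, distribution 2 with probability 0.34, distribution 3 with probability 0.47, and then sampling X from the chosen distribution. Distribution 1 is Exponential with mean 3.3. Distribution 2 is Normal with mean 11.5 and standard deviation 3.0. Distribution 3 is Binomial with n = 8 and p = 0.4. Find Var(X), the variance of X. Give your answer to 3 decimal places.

21.385

Per component, 1: μ=3.3, E[X²]=21.78; 2: μ=11.5, E[X²]=141.25; 3: μ=3.2, E[X²]=12.16.
E[X] = 0.19·3.3 + 0.34·11.5 + 0.47·3.2 = 6.041.
E[X²] = 0.19·21.78 + 0.34·141.25 + 0.47·12.16 = 57.8784.
Var(X) = E[X²] − (E[X])² = 57.8784 − 36.4937 = 21.3847.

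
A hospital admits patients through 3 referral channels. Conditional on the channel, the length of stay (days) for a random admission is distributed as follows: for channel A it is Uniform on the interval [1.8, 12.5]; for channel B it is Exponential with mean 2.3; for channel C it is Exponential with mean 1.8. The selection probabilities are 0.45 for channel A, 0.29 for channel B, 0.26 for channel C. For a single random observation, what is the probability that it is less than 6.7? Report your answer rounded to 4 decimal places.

Conditional on each channel, P(X < 6.7): A: 0.457944; B: 0.94569; C: 0.97582.
By total probability, P(X < 6.7) = 0.45·0.457944 + 0.29·0.94569 + 0.26·0.97582 = 0.734038.

0.7340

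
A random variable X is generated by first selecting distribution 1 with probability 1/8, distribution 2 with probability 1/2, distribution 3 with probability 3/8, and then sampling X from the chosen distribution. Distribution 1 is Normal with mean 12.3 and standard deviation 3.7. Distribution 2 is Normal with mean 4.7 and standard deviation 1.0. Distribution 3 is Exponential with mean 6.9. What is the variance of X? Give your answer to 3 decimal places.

25.949

Per component, 1: μ=12.3, E[X²]=164.98; 2: μ=4.7, E[X²]=23.09; 3: μ=6.9, E[X²]=95.22.
E[X] = 0.125·12.3 + 0.5·4.7 + 0.375·6.9 = 6.475.
E[X²] = 0.125·164.98 + 0.5·23.09 + 0.375·95.22 = 67.875.
Var(X) = E[X²] − (E[X])² = 67.875 − 41.9256 = 25.9494.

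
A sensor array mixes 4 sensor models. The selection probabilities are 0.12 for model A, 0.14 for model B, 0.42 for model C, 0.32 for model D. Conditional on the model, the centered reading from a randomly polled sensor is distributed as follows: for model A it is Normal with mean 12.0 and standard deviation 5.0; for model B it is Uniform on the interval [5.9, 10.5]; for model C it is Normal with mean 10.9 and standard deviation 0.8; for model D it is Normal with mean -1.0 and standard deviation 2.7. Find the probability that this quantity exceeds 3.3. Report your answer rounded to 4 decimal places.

0.6929

Conditional on each model, P(X > 3.3): A: 0.95907; B: 1; C: 1; D: 0.0556258.
By total probability, P(X > 3.3) = 0.12·0.95907 + 0.14·1 + 0.42·1 + 0.32·0.0556258 = 0.692889.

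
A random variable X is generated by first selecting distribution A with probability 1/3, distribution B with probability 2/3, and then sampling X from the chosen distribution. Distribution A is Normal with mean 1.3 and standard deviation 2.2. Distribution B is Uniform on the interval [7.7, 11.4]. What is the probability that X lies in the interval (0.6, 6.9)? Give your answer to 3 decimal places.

0.206

Conditional on each component, P(0.6 < X < 6.9): A: 0.61937; B: 0.
By total probability, P(0.6 < X < 6.9) = 0.333333·0.61937 + 0.666667·0 = 0.206457.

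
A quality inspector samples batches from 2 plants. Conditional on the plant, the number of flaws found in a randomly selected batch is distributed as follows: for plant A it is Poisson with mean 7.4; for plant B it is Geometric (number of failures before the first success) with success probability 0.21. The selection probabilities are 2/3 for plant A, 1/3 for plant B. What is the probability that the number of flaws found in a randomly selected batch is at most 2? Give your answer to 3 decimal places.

Conditional on each plant, P(X ≤ 2): A: 0.0218706; B: 0.506961.
By total probability, P(X ≤ 2) = 0.666667·0.0218706 + 0.333333·0.506961 = 0.183567.

0.184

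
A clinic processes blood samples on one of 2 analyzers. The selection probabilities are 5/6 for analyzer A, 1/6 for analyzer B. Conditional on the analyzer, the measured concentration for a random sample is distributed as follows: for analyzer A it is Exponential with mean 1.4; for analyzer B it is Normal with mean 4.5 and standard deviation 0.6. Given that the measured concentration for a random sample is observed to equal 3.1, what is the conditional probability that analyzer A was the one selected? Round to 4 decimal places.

0.8993

Likelihoods f(3.1 | ·): A: 0.0780225; B: 0.0437031.
Posterior ∝ prior × likelihood. Numerator for A: 0.833333·0.0780225 = 0.0650188.
Normalizing constant: 0.833333·0.0780225 + 0.166667·0.0437031 = 0.0723026.
P(A | observation) = 0.0650188 / 0.0723026 = 0.899259.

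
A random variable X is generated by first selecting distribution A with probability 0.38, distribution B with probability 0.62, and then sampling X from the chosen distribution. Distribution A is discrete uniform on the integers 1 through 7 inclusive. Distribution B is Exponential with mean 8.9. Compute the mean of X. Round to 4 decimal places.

Component means — A: 4; B: 8.9.
E[X] = 0.38·4 + 0.62·8.9 = 7.038.

7.0380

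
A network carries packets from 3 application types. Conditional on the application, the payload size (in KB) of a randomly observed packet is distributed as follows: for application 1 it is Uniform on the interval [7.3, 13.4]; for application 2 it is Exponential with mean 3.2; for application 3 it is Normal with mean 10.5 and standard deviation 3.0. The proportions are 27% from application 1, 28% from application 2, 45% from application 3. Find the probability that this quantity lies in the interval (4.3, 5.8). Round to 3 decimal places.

Conditional on each application, P(4.3 < X < 5.8): 1: 0; 2: 0.0976201; 3: 0.0392135.
By total probability, P(4.3 < X < 5.8) = 0.27·0 + 0.28·0.0976201 + 0.45·0.0392135 = 0.0449797.

0.045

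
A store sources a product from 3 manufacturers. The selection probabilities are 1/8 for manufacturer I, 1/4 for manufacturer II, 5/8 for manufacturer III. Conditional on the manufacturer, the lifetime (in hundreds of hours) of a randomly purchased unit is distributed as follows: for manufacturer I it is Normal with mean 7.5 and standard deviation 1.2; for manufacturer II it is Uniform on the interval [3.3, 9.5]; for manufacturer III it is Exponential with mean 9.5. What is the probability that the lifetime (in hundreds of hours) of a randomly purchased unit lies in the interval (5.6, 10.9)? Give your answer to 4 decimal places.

0.4231

Conditional on each manufacturer, P(5.6 < X < 10.9): I: 0.941024; II: 0.629032; III: 0.237148.
By total probability, P(5.6 < X < 10.9) = 0.125·0.941024 + 0.25·0.629032 + 0.625·0.237148 = 0.423104.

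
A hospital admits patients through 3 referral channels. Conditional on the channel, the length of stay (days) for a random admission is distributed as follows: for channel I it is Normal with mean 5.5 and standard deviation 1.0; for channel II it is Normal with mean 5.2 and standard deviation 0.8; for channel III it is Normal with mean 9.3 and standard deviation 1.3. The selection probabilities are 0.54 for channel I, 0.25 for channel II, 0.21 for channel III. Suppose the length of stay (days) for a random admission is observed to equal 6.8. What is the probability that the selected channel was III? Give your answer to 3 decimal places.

Likelihoods f(6.8 | ·): I: 0.171369; II: 0.0674887; III: 0.0482956.
Posterior ∝ prior × likelihood. Numerator for III: 0.21·0.0482956 = 0.0101421.
Normalizing constant: 0.54·0.171369 + 0.25·0.0674887 + 0.21·0.0482956 = 0.119553.
P(III | observation) = 0.0101421 / 0.119553 = 0.0848331.

0.085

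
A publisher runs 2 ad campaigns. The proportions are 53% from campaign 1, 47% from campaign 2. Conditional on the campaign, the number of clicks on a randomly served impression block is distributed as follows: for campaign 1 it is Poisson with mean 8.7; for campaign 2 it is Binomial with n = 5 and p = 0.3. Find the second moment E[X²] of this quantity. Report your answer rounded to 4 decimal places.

46.2777

For each component E[X²] = Var + (mean)², giving 1: 84.39; 2: 3.3.
Overall E[X²] = 0.53·84.39 + 0.47·3.3 = 46.2777.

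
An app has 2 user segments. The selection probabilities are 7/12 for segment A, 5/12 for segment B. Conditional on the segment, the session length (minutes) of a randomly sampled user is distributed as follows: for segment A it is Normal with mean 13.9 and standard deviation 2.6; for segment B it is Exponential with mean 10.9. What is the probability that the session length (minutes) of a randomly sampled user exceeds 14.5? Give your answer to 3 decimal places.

Conditional on each segment, P(X > 14.5): A: 0.408747; B: 0.264404.
By total probability, P(X > 14.5) = 0.583333·0.408747 + 0.416667·0.264404 = 0.348604.

0.349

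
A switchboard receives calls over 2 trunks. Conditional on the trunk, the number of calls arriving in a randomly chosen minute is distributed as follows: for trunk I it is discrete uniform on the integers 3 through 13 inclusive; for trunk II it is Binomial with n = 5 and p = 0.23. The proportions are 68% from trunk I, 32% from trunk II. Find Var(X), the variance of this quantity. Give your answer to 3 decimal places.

Per component, I: μ=8, E[X²]=74; II: μ=1.15, E[X²]=2.208.
E[X] = 0.68·8 + 0.32·1.15 = 5.808.
E[X²] = 0.68·74 + 0.32·2.208 = 51.0266.
Var(X) = E[X²] − (E[X])² = 51.0266 − 33.7329 = 17.2937.

17.294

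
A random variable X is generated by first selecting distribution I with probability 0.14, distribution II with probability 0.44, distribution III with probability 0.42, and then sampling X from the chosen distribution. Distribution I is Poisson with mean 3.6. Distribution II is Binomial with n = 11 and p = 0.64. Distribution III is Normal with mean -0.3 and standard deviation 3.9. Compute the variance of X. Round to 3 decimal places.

19.587

Per component, I: μ=3.6, E[X²]=16.56; II: μ=7.04, E[X²]=52.096; III: μ=-0.3, E[X²]=15.3.
E[X] = 0.14·3.6 + 0.44·7.04 + 0.42·-0.3 = 3.4756.
E[X²] = 0.14·16.56 + 0.44·52.096 + 0.42·15.3 = 31.6666.
Var(X) = E[X²] − (E[X])² = 31.6666 − 12.0798 = 19.5868.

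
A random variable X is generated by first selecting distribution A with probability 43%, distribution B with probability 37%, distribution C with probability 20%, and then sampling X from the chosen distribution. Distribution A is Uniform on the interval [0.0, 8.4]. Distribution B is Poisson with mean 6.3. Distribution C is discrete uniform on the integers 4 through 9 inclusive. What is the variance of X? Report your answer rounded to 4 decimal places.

Per component, A: μ=4.2, E[X²]=23.52; B: μ=6.3, E[X²]=45.99; C: μ=6.5, E[X²]=45.1667.
E[X] = 0.43·4.2 + 0.37·6.3 + 0.2·6.5 = 5.437.
E[X²] = 0.43·23.52 + 0.37·45.99 + 0.2·45.1667 = 36.1632.
Var(X) = E[X²] − (E[X])² = 36.1632 − 29.561 = 6.60226.

6.6023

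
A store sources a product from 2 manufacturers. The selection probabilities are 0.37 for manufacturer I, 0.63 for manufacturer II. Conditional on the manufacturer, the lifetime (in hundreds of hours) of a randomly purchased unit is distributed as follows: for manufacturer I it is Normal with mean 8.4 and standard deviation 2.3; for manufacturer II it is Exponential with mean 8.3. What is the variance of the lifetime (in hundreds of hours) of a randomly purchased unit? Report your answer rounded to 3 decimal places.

Per component, I: μ=8.4, E[X²]=75.85; II: μ=8.3, E[X²]=137.78.
E[X] = 0.37·8.4 + 0.63·8.3 = 8.337.
E[X²] = 0.37·75.85 + 0.63·137.78 = 114.866.
Var(X) = E[X²] − (E[X])² = 114.866 − 69.5056 = 45.3603.

45.360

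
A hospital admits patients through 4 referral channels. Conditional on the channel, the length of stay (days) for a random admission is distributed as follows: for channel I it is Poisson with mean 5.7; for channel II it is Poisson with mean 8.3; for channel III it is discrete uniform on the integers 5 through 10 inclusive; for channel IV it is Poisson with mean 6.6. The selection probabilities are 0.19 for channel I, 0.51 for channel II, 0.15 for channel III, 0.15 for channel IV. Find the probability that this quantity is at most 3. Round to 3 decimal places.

Conditional on each channel, P(X ≤ 3): I: 0.180048; II: 0.0345545; III: 0; IV: 0.105151.
By total probability, P(X ≤ 3) = 0.19·0.180048 + 0.51·0.0345545 + 0.15·0 + 0.15·0.105151 = 0.0676046.

0.068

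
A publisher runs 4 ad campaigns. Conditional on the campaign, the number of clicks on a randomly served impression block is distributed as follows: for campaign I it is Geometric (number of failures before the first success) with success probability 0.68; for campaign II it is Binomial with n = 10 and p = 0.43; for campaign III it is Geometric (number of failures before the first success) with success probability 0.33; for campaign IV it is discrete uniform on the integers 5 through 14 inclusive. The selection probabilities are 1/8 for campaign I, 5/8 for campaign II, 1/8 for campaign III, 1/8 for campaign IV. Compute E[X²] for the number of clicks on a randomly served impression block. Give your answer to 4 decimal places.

For each component E[X²] = Var + (mean)², giving I: 0.913495; II: 20.941; III: 10.2746; IV: 98.5.
Overall E[X²] = 0.125·0.913495 + 0.625·20.941 + 0.125·10.2746 + 0.125·98.5 = 26.7991.

26.7991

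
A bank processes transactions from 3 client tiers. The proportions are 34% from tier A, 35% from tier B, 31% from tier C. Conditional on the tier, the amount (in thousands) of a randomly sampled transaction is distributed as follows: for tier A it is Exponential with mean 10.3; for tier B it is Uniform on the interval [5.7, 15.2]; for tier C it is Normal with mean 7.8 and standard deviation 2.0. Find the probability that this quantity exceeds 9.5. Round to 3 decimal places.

Conditional on each tier, P(X > 9.5): A: 0.397592; B: 0.6; C: 0.197663.
By total probability, P(X > 9.5) = 0.34·0.397592 + 0.35·0.6 + 0.31·0.197663 = 0.406457.

0.406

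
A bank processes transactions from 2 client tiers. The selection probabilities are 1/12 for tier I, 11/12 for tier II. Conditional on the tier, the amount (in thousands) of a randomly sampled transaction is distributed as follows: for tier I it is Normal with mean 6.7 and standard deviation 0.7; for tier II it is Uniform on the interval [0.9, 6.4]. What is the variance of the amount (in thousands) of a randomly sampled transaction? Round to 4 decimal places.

Per component, I: μ=6.7, E[X²]=45.38; II: μ=3.65, E[X²]=15.8433.
E[X] = 0.0833333·6.7 + 0.916667·3.65 = 3.90417.
E[X²] = 0.0833333·45.38 + 0.916667·15.8433 = 18.3047.
Var(X) = E[X²] − (E[X])² = 18.3047 − 15.2425 = 3.0622.

3.0622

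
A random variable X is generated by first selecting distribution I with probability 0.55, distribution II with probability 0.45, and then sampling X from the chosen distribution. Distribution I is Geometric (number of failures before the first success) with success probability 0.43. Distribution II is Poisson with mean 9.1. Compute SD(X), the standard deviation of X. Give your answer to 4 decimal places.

4.5552

Per component, I: μ=1.32558, E[X²]=4.83991; II: μ=9.1, E[X²]=91.91.
E[X] = 0.55·1.32558 + 0.45·9.1 = 4.82407.
E[X²] = 0.55·4.83991 + 0.45·91.91 = 44.0215.
Var(X) = E[X²] − (E[X])² = 44.0215 − 23.2716 = 20.7498.
SD(X) = √20.7498 = 4.5552.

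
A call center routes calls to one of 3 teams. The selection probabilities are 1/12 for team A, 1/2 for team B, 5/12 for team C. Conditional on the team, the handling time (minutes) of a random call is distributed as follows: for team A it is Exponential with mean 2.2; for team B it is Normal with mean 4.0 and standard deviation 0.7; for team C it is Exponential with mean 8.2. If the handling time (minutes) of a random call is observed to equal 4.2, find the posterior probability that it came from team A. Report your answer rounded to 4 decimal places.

Likelihoods f(4.2 | ·): A: 0.0673705; B: 0.547124; C: 0.0730706.
Posterior ∝ prior × likelihood. Numerator for A: 0.0833333·0.0673705 = 0.00561421.
Normalizing constant: 0.0833333·0.0673705 + 0.5·0.547124 + 0.416667·0.0730706 = 0.309622.
P(A | observation) = 0.00561421 / 0.309622 = 0.0181324.

0.0181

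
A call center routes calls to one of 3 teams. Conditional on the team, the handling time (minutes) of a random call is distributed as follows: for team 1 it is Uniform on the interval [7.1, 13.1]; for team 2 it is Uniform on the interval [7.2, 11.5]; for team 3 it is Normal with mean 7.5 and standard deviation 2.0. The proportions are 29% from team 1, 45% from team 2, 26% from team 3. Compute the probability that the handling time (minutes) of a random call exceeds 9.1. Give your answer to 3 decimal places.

Conditional on each team, P(X > 9.1): 1: 0.666667; 2: 0.55814; 3: 0.211855.
By total probability, P(X > 9.1) = 0.29·0.666667 + 0.45·0.55814 + 0.26·0.211855 = 0.499579.

0.500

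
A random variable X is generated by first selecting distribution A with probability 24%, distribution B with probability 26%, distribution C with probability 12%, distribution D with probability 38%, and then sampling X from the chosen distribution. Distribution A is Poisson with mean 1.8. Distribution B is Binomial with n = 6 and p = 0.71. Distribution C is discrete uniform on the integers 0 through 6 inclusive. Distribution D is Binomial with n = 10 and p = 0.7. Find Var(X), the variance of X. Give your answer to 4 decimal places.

Per component, A: μ=1.8, E[X²]=5.04; B: μ=4.26, E[X²]=19.383; C: μ=3, E[X²]=13; D: μ=7, E[X²]=51.1.
E[X] = 0.24·1.8 + 0.26·4.26 + 0.12·3 + 0.38·7 = 4.5596.
E[X²] = 0.24·5.04 + 0.26·19.383 + 0.12·13 + 0.38·51.1 = 27.2272.
Var(X) = E[X²] − (E[X])² = 27.2272 − 20.79 = 6.43723.

6.4372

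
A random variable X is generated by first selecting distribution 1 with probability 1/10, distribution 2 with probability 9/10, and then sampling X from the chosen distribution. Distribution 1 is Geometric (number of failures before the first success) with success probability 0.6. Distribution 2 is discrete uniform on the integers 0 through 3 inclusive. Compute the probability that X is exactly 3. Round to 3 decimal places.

Conditional on each component, P(X = 3): 1: 0.0384; 2: 0.25.
By total probability, P(X = 3) = 0.1·0.0384 + 0.9·0.25 = 0.22884.

0.229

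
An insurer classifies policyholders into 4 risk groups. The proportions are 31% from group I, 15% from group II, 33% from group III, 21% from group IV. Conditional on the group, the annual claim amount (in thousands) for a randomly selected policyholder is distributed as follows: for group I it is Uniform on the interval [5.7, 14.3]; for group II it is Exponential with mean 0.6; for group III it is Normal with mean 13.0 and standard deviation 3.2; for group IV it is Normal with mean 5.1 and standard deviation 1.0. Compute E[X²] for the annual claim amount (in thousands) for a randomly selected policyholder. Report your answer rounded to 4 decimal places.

For each component E[X²] = Var + (mean)², giving I: 106.163; II: 0.72; III: 179.24; IV: 27.01.
Overall E[X²] = 0.31·106.163 + 0.15·0.72 + 0.33·179.24 + 0.21·27.01 = 97.8399.

97.8399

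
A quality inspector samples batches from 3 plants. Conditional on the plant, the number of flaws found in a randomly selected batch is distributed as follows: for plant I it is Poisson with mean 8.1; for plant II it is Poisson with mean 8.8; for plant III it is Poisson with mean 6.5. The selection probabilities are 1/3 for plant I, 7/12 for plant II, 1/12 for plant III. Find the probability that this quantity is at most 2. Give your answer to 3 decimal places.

0.012

Conditional on each plant, P(X ≤ 2): I: 0.0127198; II: 0.00731357; III: 0.0430359.
By total probability, P(X ≤ 2) = 0.333333·0.0127198 + 0.583333·0.00731357 + 0.0833333·0.0430359 = 0.0120925.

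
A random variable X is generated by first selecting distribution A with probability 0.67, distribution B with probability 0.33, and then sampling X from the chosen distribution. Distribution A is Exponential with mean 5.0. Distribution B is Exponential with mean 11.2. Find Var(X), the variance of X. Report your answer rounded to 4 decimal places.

Per component, A: μ=5, E[X²]=50; B: μ=11.2, E[X²]=250.88.
E[X] = 0.67·5 + 0.33·11.2 = 7.046.
E[X²] = 0.67·50 + 0.33·250.88 = 116.29.
Var(X) = E[X²] − (E[X])² = 116.29 − 49.6461 = 66.6443.

66.6443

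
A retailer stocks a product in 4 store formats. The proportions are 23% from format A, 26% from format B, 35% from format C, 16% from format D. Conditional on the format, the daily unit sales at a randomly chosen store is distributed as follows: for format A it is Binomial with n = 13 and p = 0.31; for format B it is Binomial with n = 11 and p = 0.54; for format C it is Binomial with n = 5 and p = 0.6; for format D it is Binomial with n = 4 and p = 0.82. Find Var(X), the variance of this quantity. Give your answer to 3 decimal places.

Per component, A: μ=4.03, E[X²]=19.0216; B: μ=5.94, E[X²]=38.016; C: μ=3, E[X²]=10.2; D: μ=3.28, E[X²]=11.3488.
E[X] = 0.23·4.03 + 0.26·5.94 + 0.35·3 + 0.16·3.28 = 4.0461.
E[X²] = 0.23·19.0216 + 0.26·38.016 + 0.35·10.2 + 0.16·11.3488 = 19.6449.
Var(X) = E[X²] − (E[X])² = 19.6449 − 16.3709 = 3.27401.

3.274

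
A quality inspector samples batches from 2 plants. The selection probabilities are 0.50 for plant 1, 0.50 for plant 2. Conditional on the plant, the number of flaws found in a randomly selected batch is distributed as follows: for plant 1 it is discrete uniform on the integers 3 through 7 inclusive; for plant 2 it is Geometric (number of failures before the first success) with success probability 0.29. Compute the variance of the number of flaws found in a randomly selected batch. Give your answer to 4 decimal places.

6.8490

Per component, 1: μ=5, E[X²]=27; 2: μ=2.44828, E[X²]=14.4364.
E[X] = 0.5·5 + 0.5·2.44828 = 3.72414.
E[X²] = 0.5·27 + 0.5·14.4364 = 20.7182.
Var(X) = E[X²] − (E[X])² = 20.7182 − 13.8692 = 6.84899.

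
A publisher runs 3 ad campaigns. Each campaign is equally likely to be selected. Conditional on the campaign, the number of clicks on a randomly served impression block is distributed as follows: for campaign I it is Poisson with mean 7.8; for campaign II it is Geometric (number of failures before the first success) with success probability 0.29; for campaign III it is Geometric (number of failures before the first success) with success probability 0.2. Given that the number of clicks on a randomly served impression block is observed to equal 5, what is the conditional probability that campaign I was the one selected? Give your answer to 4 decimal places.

0.4555

Likelihoods P(X=5 | ·): I: 0.0985814; II: 0.0523227; III: 0.065536.
Posterior ∝ prior × likelihood. Numerator for I: 0.333333·0.0985814 = 0.0328605.
Normalizing constant: 0.333333·0.0985814 + 0.333333·0.0523227 + 0.333333·0.065536 = 0.0721467.
P(I | observation) = 0.0328605 / 0.0721467 = 0.455467.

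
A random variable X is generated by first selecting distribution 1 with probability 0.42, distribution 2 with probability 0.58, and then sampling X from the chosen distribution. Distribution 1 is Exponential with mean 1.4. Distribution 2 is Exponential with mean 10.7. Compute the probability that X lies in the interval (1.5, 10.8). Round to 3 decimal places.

Conditional on each component, P(1.5 < X < 10.8): 1: 0.342072; 2: 0.504738.
By total probability, P(1.5 < X < 10.8) = 0.42·0.342072 + 0.58·0.504738 = 0.436419.

0.436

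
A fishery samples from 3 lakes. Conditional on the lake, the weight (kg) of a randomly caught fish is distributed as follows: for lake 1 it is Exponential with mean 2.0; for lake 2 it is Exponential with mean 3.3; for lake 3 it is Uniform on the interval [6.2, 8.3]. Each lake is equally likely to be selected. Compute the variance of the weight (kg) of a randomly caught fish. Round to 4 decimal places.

10.0697

Per component, 1: μ=2, E[X²]=8; 2: μ=3.3, E[X²]=21.78; 3: μ=7.25, E[X²]=52.93.
E[X] = 0.333333·2 + 0.333333·3.3 + 0.333333·7.25 = 4.18333.
E[X²] = 0.333333·8 + 0.333333·21.78 + 0.333333·52.93 = 27.57.
Var(X) = E[X²] − (E[X])² = 27.57 − 17.5003 = 10.0697.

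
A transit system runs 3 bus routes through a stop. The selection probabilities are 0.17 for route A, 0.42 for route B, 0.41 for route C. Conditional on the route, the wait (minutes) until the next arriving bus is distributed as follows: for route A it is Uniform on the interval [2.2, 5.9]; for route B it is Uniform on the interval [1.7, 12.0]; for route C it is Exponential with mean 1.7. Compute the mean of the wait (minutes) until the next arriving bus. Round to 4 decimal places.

Component means — A: 4.05; B: 6.85; C: 1.7.
E[X] = 0.17·4.05 + 0.42·6.85 + 0.41·1.7 = 4.2625.

4.2625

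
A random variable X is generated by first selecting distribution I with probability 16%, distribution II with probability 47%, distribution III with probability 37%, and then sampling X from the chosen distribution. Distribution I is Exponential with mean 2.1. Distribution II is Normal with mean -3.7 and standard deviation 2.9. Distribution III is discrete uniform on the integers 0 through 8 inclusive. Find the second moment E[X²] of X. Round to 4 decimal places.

20.1849

For each component E[X²] = Var + (mean)², giving I: 8.82; II: 22.1; III: 22.6667.
Overall E[X²] = 0.16·8.82 + 0.47·22.1 + 0.37·22.6667 = 20.1849.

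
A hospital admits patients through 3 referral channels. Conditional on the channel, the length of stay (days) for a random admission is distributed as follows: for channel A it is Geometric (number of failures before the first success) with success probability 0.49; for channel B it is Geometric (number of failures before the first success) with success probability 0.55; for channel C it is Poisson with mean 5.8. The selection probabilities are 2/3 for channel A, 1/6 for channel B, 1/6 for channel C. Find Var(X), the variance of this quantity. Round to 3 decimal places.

5.842

Per component, A: μ=1.04082, E[X²]=3.20741; B: μ=0.818182, E[X²]=2.15702; C: μ=5.8, E[X²]=39.44.
E[X] = 0.666667·1.04082 + 0.166667·0.818182 + 0.166667·5.8 = 1.79691.
E[X²] = 0.666667·3.20741 + 0.166667·2.15702 + 0.166667·39.44 = 9.07111.
Var(X) = E[X²] − (E[X])² = 9.07111 − 3.22888 = 5.84224.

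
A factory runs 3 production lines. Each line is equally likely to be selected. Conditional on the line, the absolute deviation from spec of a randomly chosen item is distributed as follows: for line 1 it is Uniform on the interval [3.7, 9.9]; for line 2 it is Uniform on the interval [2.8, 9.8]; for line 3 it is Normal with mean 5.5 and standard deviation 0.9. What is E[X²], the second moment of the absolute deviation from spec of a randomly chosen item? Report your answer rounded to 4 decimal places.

41.4256

For each component E[X²] = Var + (mean)², giving 1: 49.4433; 2: 43.7733; 3: 31.06.
Overall E[X²] = 0.333333·49.4433 + 0.333333·43.7733 + 0.333333·31.06 = 41.4256.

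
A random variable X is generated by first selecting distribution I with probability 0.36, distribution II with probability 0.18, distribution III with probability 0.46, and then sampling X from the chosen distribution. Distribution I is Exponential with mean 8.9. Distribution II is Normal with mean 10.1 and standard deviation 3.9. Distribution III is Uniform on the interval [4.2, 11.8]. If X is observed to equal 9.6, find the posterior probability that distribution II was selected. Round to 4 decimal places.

Likelihoods f(9.6 | ·): I: 0.0382083; II: 0.101456; III: 0.131579.
Posterior ∝ prior × likelihood. Numerator for II: 0.18·0.101456 = 0.018262.
Normalizing constant: 0.36·0.0382083 + 0.18·0.101456 + 0.46·0.131579 = 0.0925433.
P(II | observation) = 0.018262 / 0.0925433 = 0.197335.

0.1973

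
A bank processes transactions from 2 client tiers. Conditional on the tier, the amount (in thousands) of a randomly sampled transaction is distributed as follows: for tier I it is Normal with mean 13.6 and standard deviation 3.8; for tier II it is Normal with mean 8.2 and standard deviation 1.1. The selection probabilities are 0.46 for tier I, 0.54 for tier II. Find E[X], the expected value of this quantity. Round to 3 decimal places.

Component means — I: 13.6; II: 8.2.
E[X] = 0.46·13.6 + 0.54·8.2 = 10.684.

10.684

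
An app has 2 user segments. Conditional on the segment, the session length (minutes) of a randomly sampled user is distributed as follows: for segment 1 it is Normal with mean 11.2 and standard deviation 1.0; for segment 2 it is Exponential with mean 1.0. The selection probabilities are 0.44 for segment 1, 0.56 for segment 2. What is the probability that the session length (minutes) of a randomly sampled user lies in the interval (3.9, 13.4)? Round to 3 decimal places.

Conditional on each segment, P(3.9 < X < 13.4): 1: 0.986097; 2: 0.0202404.
By total probability, P(3.9 < X < 13.4) = 0.44·0.986097 + 0.56·0.0202404 = 0.445217.

0.445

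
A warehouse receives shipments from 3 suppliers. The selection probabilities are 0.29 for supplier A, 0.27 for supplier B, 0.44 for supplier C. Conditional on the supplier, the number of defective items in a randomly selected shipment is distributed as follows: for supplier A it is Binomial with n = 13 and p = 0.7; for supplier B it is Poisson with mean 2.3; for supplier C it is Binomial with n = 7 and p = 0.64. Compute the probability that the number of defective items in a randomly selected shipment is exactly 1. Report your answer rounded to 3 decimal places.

Conditional on each supplier, P(X = 1): A: 4.83611e-06; B: 0.230595; C: 0.00975198.
By total probability, P(X = 1) = 0.29·4.83611e-06 + 0.27·0.230595 + 0.44·0.00975198 = 0.066553.

0.067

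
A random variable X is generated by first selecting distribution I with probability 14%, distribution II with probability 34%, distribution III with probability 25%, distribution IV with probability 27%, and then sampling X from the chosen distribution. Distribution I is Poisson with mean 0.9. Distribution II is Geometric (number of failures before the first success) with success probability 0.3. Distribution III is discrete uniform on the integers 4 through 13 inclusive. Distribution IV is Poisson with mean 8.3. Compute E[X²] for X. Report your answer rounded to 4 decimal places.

For each component E[X²] = Var + (mean)², giving I: 1.71; II: 13.2222; III: 80.5; IV: 77.19.
Overall E[X²] = 0.14·1.71 + 0.34·13.2222 + 0.25·80.5 + 0.27·77.19 = 45.7013.

45.7013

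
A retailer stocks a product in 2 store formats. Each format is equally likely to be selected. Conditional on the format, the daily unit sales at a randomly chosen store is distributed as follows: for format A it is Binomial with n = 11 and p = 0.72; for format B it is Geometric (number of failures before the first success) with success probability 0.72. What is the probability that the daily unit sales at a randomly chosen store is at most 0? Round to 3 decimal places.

0.360

Conditional on each format, P(X ≤ 0): A: 8.29351e-07; B: 0.72.
By total probability, P(X ≤ 0) = 0.5·8.29351e-07 + 0.5·0.72 = 0.36.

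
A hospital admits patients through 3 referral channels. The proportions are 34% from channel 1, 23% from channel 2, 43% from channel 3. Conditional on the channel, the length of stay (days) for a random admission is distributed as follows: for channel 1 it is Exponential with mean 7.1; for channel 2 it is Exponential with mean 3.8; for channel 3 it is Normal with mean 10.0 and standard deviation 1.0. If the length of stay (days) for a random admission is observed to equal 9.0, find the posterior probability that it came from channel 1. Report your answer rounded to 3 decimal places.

Likelihoods f(9.0 | ·): 1: 0.0396486; 2: 0.0246391; 3: 0.241971.
Posterior ∝ prior × likelihood. Numerator for 1: 0.34·0.0396486 = 0.0134805.
Normalizing constant: 0.34·0.0396486 + 0.23·0.0246391 + 0.43·0.241971 = 0.123195.
P(1 | observation) = 0.0134805 / 0.123195 = 0.109424.

0.109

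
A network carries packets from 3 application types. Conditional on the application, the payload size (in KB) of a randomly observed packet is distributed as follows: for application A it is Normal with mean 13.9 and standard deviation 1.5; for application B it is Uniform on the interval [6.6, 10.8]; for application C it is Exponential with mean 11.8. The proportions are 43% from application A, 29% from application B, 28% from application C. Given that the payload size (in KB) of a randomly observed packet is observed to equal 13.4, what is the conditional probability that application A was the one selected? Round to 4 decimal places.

0.9342

Likelihoods f(13.4 | ·): A: 0.251589; B: 0; C: 0.027223.
Posterior ∝ prior × likelihood. Numerator for A: 0.43·0.251589 = 0.108183.
Normalizing constant: 0.43·0.251589 + 0.29·0 + 0.28·0.027223 = 0.115806.
P(A | observation) = 0.108183 / 0.115806 = 0.934179.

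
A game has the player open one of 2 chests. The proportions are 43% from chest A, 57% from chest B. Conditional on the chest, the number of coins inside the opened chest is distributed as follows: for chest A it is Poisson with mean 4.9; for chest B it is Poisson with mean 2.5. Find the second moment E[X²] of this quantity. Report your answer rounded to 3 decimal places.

17.419

For each component E[X²] = Var + (mean)², giving A: 28.91; B: 8.75.
Overall E[X²] = 0.43·28.91 + 0.57·8.75 = 17.4188.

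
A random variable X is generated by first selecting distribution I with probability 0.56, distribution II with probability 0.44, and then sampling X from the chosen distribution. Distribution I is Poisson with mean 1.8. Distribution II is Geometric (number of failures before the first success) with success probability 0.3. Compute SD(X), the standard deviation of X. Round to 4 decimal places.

Per component, I: μ=1.8, E[X²]=5.04; II: μ=2.33333, E[X²]=13.2222.
E[X] = 0.56·1.8 + 0.44·2.33333 = 2.03467.
E[X²] = 0.56·5.04 + 0.44·13.2222 = 8.64018.
Var(X) = E[X²] − (E[X])² = 8.64018 − 4.13987 = 4.50031.
SD(X) = √4.50031 = 2.12139.

2.1214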